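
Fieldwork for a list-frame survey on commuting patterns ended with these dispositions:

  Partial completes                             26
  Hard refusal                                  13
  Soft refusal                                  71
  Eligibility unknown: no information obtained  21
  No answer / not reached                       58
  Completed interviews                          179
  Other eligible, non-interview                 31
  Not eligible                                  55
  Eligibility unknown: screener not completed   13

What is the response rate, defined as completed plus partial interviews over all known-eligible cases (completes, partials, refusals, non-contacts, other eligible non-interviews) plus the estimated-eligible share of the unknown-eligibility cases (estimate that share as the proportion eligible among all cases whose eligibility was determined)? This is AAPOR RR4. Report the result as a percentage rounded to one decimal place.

Refused = 13 + 71 = 84
Eligibility not determined = 13 + 21 = 34
Num → 179 + 26 = 205
Eligible (known) → 179 + 26 + 84 + 58 + 31 = 378
e = 378 / (378 + 55) = 378 / 433 = 0.8730
e × U → 0.8730 × 34 = 29.68
Denom → 378 + 29.68 = 407.68
RR4 = 205 / 407.68 = 0.5028

50.3%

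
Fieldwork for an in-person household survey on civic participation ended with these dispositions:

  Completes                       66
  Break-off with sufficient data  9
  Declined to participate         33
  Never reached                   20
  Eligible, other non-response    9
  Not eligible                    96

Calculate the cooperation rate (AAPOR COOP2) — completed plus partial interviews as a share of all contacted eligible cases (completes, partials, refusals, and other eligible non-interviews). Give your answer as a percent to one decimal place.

64.1%

Num = 66 + 9 = 75
Denominator = 66 + 9 + 33 + 9 = 117
COOP2 = 75 / 117 = 0.6410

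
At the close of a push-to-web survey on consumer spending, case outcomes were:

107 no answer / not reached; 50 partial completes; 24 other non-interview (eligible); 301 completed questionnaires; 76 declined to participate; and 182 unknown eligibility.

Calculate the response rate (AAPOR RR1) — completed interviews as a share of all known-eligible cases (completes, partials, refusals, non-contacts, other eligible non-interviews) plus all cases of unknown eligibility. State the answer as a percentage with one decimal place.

Num → 301
Denominator → 301 + 50 + 76 + 107 + 24 + 182 = 740
RR1 = 301 / 740 = 0.4068

40.7%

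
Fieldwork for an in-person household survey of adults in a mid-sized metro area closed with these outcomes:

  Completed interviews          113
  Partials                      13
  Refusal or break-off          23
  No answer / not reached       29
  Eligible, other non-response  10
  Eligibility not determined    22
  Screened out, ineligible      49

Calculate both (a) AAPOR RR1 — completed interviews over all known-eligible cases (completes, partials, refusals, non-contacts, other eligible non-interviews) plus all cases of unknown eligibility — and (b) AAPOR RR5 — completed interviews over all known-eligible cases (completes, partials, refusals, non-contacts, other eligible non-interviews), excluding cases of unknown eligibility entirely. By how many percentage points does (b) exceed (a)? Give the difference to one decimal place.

6.3

Numerator → 113
Base → 113 + 13 + 23 + 29 + 10 + 22 = 210
RR1 = 113 / 210 = 0.5381
Base → 113 + 13 + 23 + 29 + 10 = 188
RR5 = 113 / 188 = 0.6011
Difference = 60.11 − 53.81 = 6.30 percentage points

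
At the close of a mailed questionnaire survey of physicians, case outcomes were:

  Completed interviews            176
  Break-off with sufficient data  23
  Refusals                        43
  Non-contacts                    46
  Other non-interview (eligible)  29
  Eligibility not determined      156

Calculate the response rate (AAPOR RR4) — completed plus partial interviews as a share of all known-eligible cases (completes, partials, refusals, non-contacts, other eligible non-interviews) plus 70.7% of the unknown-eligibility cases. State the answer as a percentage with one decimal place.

46.6%

Num: 176 + 23 = 199
Eligible (known): 176 + 23 + 43 + 46 + 29 = 317
e × U: 0.7070 × 156 = 110.29
Denominator: 317 + 110.29 = 427.29
RR4 = 199 / 427.29 = 0.4657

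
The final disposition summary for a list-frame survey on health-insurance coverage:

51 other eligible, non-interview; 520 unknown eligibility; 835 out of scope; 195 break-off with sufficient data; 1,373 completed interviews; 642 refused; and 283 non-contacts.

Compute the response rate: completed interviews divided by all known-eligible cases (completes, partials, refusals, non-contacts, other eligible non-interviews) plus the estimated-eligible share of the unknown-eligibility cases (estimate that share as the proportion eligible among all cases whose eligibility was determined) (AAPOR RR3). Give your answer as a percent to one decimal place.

46.8%

Numerator: 1373
Eligible (known): 1373 + 195 + 642 + 283 + 51 = 2544
e = 2544 / (2544 + 835) = 2544 / 3379 = 0.7529
e × U: 0.7529 × 520 = 391.51
Denom: 2544 + 391.51 = 2935.51
RR3 = 1373 / 2935.51 = 0.4677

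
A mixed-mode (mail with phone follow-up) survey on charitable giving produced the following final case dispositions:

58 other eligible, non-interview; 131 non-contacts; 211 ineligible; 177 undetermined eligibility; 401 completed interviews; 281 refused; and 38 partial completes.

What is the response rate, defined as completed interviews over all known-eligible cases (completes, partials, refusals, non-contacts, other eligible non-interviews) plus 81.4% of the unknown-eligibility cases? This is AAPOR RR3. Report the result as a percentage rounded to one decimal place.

Top: 401
Eligible (known): 401 + 38 + 281 + 131 + 58 = 909
Eligible share of unknowns: 0.8140 × 177 = 144.08
Denominator: 909 + 144.08 = 1053.08
RR3 = 401 / 1053.08 = 0.3808

38.1%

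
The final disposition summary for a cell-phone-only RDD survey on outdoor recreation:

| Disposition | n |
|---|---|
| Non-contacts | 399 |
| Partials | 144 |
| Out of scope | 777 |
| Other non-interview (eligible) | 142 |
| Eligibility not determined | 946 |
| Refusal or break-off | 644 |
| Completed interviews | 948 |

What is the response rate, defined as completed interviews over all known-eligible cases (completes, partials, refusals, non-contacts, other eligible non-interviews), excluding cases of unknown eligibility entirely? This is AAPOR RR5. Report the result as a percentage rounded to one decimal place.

41.6%

Numerator = 948
Denom = 948 + 144 + 644 + 399 + 142 = 2277
RR5 = 948 / 2277 = 0.4163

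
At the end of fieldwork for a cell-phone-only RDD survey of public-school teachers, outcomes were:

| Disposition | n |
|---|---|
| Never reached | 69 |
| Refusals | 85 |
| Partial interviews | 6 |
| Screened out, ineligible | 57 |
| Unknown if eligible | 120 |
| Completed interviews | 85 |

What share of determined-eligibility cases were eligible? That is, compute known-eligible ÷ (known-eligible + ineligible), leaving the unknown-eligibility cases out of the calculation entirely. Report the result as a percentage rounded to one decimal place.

Determined eligible: 85 + 6 + 85 + 69 = 245
e = 245 / (245 + 57) = 245 / 302 = 0.8113

81.1%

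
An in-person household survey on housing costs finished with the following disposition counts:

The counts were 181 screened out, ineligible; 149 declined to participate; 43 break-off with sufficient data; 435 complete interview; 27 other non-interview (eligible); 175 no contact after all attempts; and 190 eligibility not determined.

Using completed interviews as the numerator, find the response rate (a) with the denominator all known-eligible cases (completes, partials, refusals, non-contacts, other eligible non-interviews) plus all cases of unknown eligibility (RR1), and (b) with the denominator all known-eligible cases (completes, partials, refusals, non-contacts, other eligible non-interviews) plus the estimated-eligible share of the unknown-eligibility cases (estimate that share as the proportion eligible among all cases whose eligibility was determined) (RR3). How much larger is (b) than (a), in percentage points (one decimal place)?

Top: 435
Denominator: 435 + 43 + 149 + 175 + 27 + 190 = 1019
RR1 = 435 / 1019 = 0.4269
Known eligible: 435 + 43 + 149 + 175 + 27 = 829
e = 829 / (829 + 181) = 829 / 1010 = 0.8208
Eligible share of unknowns: 0.8208 × 190 = 155.95
Denominator: 829 + 155.95 = 984.95
RR3 = 435 / 984.95 = 0.4416
Difference = 44.16 − 42.69 = 1.47 percentage points

1.5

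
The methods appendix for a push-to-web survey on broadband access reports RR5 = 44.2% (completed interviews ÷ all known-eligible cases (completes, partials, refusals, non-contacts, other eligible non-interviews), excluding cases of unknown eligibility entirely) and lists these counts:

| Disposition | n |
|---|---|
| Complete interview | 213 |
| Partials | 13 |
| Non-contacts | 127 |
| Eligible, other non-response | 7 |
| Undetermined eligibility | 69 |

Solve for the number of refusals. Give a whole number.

RR5 = 213 / D = 0.442
D = 213 / 0.442 = 481.9
Other denominator terms total 360
refusals = 481.9 − 360 ≈ 122

122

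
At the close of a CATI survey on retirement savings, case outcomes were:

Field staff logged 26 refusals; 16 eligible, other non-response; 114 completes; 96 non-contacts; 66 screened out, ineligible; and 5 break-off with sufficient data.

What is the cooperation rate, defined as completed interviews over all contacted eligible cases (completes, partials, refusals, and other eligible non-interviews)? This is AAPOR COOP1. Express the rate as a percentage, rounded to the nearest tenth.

Num = 114
Denominator = 114 + 5 + 26 + 16 = 161
COOP1 = 114 / 161 = 0.7081

70.8%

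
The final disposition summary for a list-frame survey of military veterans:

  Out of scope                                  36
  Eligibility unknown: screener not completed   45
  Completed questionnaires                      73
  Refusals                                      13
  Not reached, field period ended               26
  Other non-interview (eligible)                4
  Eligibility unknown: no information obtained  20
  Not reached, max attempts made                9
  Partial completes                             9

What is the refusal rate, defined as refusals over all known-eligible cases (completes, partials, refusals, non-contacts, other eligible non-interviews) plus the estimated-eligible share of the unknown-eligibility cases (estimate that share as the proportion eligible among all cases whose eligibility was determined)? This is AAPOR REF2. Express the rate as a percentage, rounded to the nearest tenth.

7.0%

Non-contacts = 26 + 9 = 35
Eligibility not determined = 45 + 20 = 65
Top → 13
Eligible (known) → 73 + 9 + 13 + 35 + 4 = 134
e = 134 / (134 + 36) = 134 / 170 = 0.7882
Estimated eligible among unknowns → 0.7882 × 65 = 51.23
Denominator → 134 + 51.23 = 185.23
REF2 = 13 / 185.23 = 0.0702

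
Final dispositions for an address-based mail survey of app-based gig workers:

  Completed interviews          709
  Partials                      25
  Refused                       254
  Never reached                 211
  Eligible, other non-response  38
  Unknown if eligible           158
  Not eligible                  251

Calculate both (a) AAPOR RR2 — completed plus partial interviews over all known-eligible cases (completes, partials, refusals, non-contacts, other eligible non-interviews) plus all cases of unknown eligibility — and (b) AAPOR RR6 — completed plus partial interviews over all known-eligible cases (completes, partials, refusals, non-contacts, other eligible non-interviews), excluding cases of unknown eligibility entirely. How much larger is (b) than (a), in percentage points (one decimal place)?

Top = 709 + 25 = 734
Denominator = 709 + 25 + 254 + 211 + 38 + 158 = 1395
RR2 = 734 / 1395 = 0.5262
Denominator = 709 + 25 + 254 + 211 + 38 = 1237
RR6 = 734 / 1237 = 0.5934
Difference = 59.34 − 52.62 = 6.72 percentage points

6.7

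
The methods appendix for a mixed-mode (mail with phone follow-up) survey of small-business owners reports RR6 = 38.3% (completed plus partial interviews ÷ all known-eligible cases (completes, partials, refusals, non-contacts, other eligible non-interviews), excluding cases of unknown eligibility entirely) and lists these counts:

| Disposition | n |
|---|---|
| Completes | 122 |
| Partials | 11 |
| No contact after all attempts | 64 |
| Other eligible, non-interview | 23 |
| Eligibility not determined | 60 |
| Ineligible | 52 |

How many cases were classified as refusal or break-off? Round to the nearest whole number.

Top → 122 + 11 = 133
RR6 = 133 / D = 0.383
D = 133 / 0.383 = 347.3
Other denominator terms total 220
refusal or break-off = 347.3 − 220 ≈ 127

127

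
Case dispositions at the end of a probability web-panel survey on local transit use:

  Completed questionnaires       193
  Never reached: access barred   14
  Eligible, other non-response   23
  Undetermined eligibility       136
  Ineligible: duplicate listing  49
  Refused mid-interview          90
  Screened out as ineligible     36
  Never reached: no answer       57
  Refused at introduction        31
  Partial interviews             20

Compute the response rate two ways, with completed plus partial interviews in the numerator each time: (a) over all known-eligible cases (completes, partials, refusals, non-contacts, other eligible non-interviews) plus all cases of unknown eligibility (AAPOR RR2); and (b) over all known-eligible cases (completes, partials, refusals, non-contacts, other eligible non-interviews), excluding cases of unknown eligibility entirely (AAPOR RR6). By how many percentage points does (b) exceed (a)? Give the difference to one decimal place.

12.0

Refused = 31 + 90 = 121
No answer / not reached = 57 + 14 = 71
Ineligible = 36 + 49 = 85
Numerator: 193 + 20 = 213
Base: 193 + 20 + 121 + 71 + 23 + 136 = 564
RR2 = 213 / 564 = 0.3777
Base: 193 + 20 + 121 + 71 + 23 = 428
RR6 = 213 / 428 = 0.4977
Difference = 49.77 − 37.77 = 12.00 percentage points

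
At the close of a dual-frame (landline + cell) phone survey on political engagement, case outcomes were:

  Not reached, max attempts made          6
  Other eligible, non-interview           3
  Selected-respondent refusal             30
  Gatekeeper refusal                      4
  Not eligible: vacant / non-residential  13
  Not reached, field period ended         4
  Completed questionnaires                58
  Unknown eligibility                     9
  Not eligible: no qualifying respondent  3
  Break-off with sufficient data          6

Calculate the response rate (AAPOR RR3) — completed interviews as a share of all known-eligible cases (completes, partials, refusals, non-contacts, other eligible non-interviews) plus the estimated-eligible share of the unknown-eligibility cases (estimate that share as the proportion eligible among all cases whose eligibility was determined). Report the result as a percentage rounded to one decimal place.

48.8%

Refusals = 4 + 30 = 34
Never reached = 4 + 6 = 10
Not eligible = 3 + 13 = 16
Numerator = 58
Determined eligible = 58 + 6 + 34 + 10 + 3 = 111
e = 111 / (111 + 16) = 111 / 127 = 0.8740
e × U = 0.8740 × 9 = 7.87
Base = 111 + 7.87 = 118.87
RR3 = 58 / 118.87 = 0.4879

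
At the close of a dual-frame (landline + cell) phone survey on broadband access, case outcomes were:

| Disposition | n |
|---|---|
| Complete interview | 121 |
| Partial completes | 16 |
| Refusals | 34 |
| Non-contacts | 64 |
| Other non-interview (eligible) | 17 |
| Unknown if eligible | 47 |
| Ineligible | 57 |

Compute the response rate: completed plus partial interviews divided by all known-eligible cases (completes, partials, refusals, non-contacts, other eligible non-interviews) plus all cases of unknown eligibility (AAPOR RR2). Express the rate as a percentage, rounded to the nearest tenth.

Num → 121 + 16 = 137
Denominator → 121 + 16 + 34 + 64 + 17 + 47 = 299
RR2 = 137 / 299 = 0.4582

45.8%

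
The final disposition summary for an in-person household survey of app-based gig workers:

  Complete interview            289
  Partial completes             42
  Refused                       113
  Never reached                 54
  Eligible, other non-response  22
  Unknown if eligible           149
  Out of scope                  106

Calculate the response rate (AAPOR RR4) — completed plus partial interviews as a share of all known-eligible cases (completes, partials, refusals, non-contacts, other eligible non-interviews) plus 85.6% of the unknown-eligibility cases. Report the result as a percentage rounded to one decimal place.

51.1%

Top → 289 + 42 = 331
Eligible (known) → 289 + 42 + 113 + 54 + 22 = 520
e × U → 0.8560 × 149 = 127.54
Denom → 520 + 127.54 = 647.54
RR4 = 331 / 647.54 = 0.5112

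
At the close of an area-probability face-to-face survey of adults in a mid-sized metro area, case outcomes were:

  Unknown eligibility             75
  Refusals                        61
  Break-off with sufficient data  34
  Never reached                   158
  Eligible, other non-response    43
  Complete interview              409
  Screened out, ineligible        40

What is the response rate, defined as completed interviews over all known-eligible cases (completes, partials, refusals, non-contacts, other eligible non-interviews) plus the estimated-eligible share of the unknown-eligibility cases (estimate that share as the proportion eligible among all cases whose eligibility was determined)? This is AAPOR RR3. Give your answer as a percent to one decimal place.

Numerator: 409
Known eligible: 409 + 34 + 61 + 158 + 43 = 705
e = 705 / (705 + 40) = 705 / 745 = 0.9463
e × U: 0.9463 × 75 = 70.97
Denominator: 705 + 70.97 = 775.97
RR3 = 409 / 775.97 = 0.5271

52.7%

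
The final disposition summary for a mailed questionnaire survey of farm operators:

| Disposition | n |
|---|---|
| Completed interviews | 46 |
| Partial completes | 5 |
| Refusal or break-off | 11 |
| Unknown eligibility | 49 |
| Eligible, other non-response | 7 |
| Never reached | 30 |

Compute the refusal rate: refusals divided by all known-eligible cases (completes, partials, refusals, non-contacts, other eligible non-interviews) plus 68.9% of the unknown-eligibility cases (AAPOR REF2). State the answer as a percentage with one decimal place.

8.3%

Numerator → 11
Eligible (known) → 46 + 5 + 11 + 30 + 7 = 99
e × U → 0.6890 × 49 = 33.76
Base → 99 + 33.76 = 132.76
REF2 = 11 / 132.76 = 0.0829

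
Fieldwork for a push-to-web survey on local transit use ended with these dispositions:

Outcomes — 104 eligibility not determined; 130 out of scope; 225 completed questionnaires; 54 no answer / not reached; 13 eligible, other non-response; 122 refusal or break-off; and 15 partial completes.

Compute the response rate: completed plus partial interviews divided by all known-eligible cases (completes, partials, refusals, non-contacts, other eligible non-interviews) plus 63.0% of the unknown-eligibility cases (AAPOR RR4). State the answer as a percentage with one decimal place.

48.5%

Num = 225 + 15 = 240
Known eligible = 225 + 15 + 122 + 54 + 13 = 429
Eligible share of unknowns = 0.6300 × 104 = 65.52
Denominator = 429 + 65.52 = 494.52
RR4 = 240 / 494.52 = 0.4853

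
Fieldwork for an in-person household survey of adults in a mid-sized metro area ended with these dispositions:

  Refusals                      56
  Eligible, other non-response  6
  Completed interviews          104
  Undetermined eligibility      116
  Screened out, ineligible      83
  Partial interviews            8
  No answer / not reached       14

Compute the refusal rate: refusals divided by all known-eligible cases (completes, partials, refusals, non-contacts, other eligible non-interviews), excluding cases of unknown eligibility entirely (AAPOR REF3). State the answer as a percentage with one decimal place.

Num → 56
Denominator → 104 + 8 + 56 + 14 + 6 = 188
REF3 = 56 / 188 = 0.2979

29.8%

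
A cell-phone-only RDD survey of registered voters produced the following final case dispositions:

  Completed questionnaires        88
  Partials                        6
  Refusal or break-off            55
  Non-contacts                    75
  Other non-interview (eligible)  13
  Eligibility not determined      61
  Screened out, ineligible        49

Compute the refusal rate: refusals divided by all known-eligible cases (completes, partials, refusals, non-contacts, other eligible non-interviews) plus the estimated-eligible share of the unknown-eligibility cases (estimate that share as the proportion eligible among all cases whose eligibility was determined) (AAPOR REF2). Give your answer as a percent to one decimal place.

19.1%

Num = 55
Eligible (known) = 88 + 6 + 55 + 75 + 13 = 237
e = 237 / (237 + 49) = 237 / 286 = 0.8287
Estimated eligible among unknowns = 0.8287 × 61 = 50.55
Base = 237 + 50.55 = 287.55
REF2 = 55 / 287.55 = 0.1913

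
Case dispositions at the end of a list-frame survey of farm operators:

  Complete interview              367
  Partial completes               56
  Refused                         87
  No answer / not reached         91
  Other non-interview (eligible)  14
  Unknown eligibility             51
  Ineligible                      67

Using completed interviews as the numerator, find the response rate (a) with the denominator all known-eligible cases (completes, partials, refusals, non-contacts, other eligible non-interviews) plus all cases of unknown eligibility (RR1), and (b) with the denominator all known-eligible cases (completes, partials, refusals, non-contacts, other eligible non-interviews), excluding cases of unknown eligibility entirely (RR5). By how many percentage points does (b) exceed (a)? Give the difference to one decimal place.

4.6

Num → 367
Denominator → 367 + 56 + 87 + 91 + 14 + 51 = 666
RR1 = 367 / 666 = 0.5511
Denominator → 367 + 56 + 87 + 91 + 14 = 615
RR5 = 367 / 615 = 0.5967
Difference = 59.67 − 55.11 = 4.56 percentage points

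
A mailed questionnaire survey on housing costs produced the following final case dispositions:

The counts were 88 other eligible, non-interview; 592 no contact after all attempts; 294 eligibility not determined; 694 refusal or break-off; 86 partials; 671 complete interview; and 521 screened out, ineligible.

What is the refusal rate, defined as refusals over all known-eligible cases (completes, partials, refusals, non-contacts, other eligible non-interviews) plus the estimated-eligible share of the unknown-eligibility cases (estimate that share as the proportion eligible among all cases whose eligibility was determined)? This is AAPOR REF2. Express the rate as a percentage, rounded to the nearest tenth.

Num → 694
Eligible (known) → 671 + 86 + 694 + 592 + 88 = 2131
e = 2131 / (2131 + 521) = 2131 / 2652 = 0.8035
Eligible share of unknowns → 0.8035 × 294 = 236.23
Denominator → 2131 + 236.23 = 2367.23
REF2 = 694 / 2367.23 = 0.2932

29.3%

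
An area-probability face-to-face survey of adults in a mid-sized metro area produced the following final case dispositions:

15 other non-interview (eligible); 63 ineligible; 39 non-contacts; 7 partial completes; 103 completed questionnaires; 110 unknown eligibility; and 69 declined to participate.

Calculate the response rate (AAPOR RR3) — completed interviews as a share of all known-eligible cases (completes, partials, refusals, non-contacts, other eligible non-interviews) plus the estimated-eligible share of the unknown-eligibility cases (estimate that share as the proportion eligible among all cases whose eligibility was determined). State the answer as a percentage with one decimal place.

32.2%

Num → 103
Known eligible → 103 + 7 + 69 + 39 + 15 = 233
e = 233 / (233 + 63) = 233 / 296 = 0.7872
Eligible share of unknowns → 0.7872 × 110 = 86.59
Denom → 233 + 86.59 = 319.59
RR3 = 103 / 319.59 = 0.3223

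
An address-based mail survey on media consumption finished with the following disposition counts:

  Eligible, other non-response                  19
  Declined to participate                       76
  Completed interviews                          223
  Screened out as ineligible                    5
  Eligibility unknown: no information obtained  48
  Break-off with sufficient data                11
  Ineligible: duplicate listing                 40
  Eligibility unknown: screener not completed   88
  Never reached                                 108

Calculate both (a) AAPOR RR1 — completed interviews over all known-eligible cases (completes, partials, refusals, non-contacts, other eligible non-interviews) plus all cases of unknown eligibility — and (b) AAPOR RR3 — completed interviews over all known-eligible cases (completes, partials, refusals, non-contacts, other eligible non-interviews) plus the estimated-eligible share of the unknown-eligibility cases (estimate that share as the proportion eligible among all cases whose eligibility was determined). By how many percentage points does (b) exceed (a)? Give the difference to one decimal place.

0.9

Eligibility not determined = 88 + 48 = 136
Out of scope = 5 + 40 = 45
Num → 223
Denom → 223 + 11 + 76 + 108 + 19 + 136 = 573
RR1 = 223 / 573 = 0.3892
Eligible (known) → 223 + 11 + 76 + 108 + 19 = 437
e = 437 / (437 + 45) = 437 / 482 = 0.9066
Eligible share of unknowns → 0.9066 × 136 = 123.30
Denom → 437 + 123.30 = 560.30
RR3 = 223 / 560.30 = 0.3980
Difference = 39.80 − 38.92 = 0.88 percentage points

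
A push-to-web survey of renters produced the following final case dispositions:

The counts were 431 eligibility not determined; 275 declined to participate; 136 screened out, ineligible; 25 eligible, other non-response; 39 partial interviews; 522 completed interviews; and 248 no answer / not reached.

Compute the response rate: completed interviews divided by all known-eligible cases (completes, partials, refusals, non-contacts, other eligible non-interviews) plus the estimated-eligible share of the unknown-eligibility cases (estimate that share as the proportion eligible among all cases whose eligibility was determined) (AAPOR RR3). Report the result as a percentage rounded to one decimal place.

35.0%

Top: 522
Known eligible: 522 + 39 + 275 + 248 + 25 = 1109
e = 1109 / (1109 + 136) = 1109 / 1245 = 0.8908
e × U: 0.8908 × 431 = 383.93
Denom: 1109 + 383.93 = 1492.93
RR3 = 522 / 1492.93 = 0.3496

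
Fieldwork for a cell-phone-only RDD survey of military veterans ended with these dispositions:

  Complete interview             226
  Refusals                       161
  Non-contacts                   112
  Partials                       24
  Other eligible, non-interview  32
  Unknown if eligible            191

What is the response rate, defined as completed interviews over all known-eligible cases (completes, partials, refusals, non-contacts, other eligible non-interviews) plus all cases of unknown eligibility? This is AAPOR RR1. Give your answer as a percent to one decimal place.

30.3%

Num: 226
Denominator: 226 + 24 + 161 + 112 + 32 + 191 = 746
RR1 = 226 / 746 = 0.3029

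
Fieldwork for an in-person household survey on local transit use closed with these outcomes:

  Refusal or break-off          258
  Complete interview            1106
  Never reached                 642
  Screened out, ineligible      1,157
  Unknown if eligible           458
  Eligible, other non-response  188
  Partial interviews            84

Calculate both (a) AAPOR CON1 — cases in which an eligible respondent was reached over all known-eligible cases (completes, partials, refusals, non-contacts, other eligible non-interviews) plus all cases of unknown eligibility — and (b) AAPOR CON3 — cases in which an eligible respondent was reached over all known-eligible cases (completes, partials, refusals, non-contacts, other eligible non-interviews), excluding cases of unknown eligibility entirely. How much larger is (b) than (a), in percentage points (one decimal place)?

12.0

Numerator = 1106 + 84 + 258 + 188 = 1636
Base = 1106 + 84 + 258 + 642 + 188 + 458 = 2736
CON1 = 1636 / 2736 = 0.5980
Base = 1106 + 84 + 258 + 642 + 188 = 2278
CON3 = 1636 / 2278 = 0.7182
Difference = 71.82 − 59.80 = 12.02 percentage points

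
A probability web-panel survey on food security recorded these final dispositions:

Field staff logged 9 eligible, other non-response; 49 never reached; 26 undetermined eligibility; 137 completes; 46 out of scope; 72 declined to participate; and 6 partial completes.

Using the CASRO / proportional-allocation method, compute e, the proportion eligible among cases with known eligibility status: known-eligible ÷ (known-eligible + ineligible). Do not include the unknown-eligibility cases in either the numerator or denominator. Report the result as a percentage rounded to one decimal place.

Eligible (known): 137 + 6 + 72 + 49 + 9 = 273
e = 273 / (273 + 46) = 273 / 319 = 0.8558

85.6%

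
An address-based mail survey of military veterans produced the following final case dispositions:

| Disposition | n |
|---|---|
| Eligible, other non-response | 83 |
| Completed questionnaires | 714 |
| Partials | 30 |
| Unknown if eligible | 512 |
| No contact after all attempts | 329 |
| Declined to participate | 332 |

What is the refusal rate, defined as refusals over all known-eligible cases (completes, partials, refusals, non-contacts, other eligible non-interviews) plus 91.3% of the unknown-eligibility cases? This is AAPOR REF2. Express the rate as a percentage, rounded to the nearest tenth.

Num: 332
Determined eligible: 714 + 30 + 332 + 329 + 83 = 1488
Estimated eligible among unknowns: 0.9130 × 512 = 467.46
Base: 1488 + 467.46 = 1955.46
REF2 = 332 / 1955.46 = 0.1698

17.0%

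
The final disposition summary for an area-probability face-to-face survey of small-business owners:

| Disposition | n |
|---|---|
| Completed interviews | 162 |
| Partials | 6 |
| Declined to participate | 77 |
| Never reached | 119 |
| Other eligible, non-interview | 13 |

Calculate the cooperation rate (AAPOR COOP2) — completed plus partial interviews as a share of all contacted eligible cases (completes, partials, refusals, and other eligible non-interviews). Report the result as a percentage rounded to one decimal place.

Numerator: 162 + 6 = 168
Base: 162 + 6 + 77 + 13 = 258
COOP2 = 168 / 258 = 0.6512

65.1%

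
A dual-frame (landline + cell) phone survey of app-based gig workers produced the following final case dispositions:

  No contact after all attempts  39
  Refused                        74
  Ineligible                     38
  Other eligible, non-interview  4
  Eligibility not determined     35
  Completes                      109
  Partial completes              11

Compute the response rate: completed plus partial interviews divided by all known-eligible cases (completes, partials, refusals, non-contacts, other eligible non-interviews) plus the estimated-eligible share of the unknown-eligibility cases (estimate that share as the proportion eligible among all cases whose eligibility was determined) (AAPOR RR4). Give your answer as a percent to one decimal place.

44.9%

Top → 109 + 11 = 120
Determined eligible → 109 + 11 + 74 + 39 + 4 = 237
e = 237 / (237 + 38) = 237 / 275 = 0.8618
Eligible share of unknowns → 0.8618 × 35 = 30.16
Denom → 237 + 30.16 = 267.16
RR4 = 120 / 267.16 = 0.4492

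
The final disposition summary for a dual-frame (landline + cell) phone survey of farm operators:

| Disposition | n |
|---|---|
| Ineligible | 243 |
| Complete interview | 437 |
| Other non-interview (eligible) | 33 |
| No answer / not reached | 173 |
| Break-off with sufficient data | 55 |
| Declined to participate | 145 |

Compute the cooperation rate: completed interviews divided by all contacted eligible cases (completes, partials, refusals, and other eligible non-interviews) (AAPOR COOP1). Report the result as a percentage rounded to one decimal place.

Num → 437
Denominator → 437 + 55 + 145 + 33 = 670
COOP1 = 437 / 670 = 0.6522

65.2%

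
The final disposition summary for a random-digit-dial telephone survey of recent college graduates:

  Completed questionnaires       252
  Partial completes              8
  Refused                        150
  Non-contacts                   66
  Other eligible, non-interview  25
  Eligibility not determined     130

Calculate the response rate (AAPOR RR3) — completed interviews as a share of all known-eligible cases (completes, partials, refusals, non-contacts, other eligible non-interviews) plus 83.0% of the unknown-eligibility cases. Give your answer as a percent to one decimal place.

Numerator: 252
Determined eligible: 252 + 8 + 150 + 66 + 25 = 501
Eligible share of unknowns: 0.8300 × 130 = 107.90
Base: 501 + 107.90 = 608.90
RR3 = 252 / 608.90 = 0.4139

41.4%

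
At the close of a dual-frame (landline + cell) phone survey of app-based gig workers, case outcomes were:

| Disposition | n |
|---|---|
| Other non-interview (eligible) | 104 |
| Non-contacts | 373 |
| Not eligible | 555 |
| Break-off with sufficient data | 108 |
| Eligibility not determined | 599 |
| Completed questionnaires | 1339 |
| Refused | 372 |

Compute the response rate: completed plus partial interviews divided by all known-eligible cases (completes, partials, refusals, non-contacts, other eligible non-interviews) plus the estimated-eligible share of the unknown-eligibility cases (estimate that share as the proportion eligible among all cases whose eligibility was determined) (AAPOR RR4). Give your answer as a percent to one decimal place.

Top = 1339 + 108 = 1447
Eligible (known) = 1339 + 108 + 372 + 373 + 104 = 2296
e = 2296 / (2296 + 555) = 2296 / 2851 = 0.8053
Eligible share of unknowns = 0.8053 × 599 = 482.37
Denominator = 2296 + 482.37 = 2778.37
RR4 = 1447 / 2778.37 = 0.5208

52.1%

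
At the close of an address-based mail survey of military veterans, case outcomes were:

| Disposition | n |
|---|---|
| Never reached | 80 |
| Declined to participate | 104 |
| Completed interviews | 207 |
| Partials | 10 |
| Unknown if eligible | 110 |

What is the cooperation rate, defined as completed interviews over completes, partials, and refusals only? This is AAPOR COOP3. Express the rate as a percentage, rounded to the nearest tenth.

64.5%

Numerator: 207
Denom: 207 + 10 + 104 = 321
COOP3 = 207 / 321 = 0.6449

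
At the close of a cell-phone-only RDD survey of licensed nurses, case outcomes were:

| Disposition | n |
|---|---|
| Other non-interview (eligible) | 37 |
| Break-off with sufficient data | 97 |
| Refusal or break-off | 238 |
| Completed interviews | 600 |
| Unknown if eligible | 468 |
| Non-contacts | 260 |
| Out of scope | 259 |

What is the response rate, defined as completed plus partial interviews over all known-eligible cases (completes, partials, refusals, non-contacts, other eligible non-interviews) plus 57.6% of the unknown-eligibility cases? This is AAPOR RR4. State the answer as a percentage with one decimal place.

46.4%

Num → 600 + 97 = 697
Eligible (known) → 600 + 97 + 238 + 260 + 37 = 1232
Estimated eligible among unknowns → 0.5760 × 468 = 269.57
Base → 1232 + 269.57 = 1501.57
RR4 = 697 / 1501.57 = 0.4642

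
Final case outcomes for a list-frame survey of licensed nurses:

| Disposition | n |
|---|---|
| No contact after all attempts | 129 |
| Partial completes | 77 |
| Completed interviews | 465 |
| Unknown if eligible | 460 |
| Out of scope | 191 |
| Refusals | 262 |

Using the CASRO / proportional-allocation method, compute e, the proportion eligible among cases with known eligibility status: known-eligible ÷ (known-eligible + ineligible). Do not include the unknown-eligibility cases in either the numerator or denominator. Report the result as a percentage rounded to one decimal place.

83.0%

Determined eligible = 465 + 77 + 262 + 129 = 933
e = 933 / (933 + 191) = 933 / 1124 = 0.8301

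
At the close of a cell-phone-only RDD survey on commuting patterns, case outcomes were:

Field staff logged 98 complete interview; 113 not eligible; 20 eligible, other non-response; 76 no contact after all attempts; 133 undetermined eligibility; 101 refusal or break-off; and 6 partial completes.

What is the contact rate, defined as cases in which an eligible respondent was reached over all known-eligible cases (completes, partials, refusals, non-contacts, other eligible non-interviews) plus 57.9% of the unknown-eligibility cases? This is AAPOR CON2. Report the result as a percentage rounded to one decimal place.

Num → 98 + 6 + 101 + 20 = 225
Determined eligible → 98 + 6 + 101 + 76 + 20 = 301
e × U → 0.5790 × 133 = 77.01
Denom → 301 + 77.01 = 378.01
CON2 = 225 / 378.01 = 0.5952

59.5%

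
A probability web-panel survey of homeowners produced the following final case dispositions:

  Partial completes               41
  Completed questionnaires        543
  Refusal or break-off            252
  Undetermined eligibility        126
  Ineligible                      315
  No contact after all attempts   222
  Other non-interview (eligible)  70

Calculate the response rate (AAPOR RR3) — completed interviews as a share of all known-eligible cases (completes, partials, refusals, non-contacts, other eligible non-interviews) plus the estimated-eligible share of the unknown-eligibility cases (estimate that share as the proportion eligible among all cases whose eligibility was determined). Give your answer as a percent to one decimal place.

44.3%

Numerator = 543
Determined eligible = 543 + 41 + 252 + 222 + 70 = 1128
e = 1128 / (1128 + 315) = 1128 / 1443 = 0.7817
e × U = 0.7817 × 126 = 98.49
Denominator = 1128 + 98.49 = 1226.49
RR3 = 543 / 1226.49 = 0.4427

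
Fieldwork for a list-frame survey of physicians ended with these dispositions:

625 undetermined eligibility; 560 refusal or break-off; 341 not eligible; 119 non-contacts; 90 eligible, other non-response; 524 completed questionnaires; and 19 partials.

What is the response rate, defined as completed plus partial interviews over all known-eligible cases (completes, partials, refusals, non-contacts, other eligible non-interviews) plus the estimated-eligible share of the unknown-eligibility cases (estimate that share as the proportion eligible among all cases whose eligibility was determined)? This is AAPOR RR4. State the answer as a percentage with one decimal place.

Numerator → 524 + 19 = 543
Eligible (known) → 524 + 19 + 560 + 119 + 90 = 1312
e = 1312 / (1312 + 341) = 1312 / 1653 = 0.7937
Estimated eligible among unknowns → 0.7937 × 625 = 496.06
Base → 1312 + 496.06 = 1808.06
RR4 = 543 / 1808.06 = 0.3003

30.0%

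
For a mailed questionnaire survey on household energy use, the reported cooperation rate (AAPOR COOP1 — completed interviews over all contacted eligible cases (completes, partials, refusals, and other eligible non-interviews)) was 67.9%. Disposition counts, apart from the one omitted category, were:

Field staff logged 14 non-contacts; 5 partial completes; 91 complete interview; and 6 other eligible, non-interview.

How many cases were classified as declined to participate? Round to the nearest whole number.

32

COOP1 = 91 / D = 0.679
D = 91 / 0.679 = 134.0
Other denominator terms total 102
declined to participate = 134.0 − 102 ≈ 32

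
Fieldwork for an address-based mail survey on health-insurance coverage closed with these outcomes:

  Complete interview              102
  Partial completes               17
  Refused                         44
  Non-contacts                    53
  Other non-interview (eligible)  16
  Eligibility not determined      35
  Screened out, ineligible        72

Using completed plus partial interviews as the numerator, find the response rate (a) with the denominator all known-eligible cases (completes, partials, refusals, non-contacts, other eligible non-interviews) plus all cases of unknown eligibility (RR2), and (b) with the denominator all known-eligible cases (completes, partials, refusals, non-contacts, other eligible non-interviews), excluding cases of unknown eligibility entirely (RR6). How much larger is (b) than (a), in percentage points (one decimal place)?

Top = 102 + 17 = 119
Base = 102 + 17 + 44 + 53 + 16 + 35 = 267
RR2 = 119 / 267 = 0.4457
Base = 102 + 17 + 44 + 53 + 16 = 232
RR6 = 119 / 232 = 0.5129
Difference = 51.29 − 44.57 = 6.72 percentage points

6.7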